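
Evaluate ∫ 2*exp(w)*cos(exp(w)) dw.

2*sin(exp(w)) + C

Let u = exp(w), so du = (exp(w)) dw.
Rewriting, the integral becomes 2·∫ cos(u) du = 2·sin(u).
Substituting back, u = exp(w).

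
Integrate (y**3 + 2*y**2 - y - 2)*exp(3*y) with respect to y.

Use integration by parts with u = y**3 + 2*y**2 - y - 2, dv = exp(3*y) dy, so v = exp(3*y)/3.
Apply parts 3 times (tabular method): alternate signs, differentiate u down to 0, integrate dv up.

(9*y**3 + 9*y**2 - 15*y - 13)*exp(3*y)/27 + C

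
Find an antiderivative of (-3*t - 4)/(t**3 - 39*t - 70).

-25*log(t - 7)/108 - 2*log(t + 2)/27 + 11*log(t + 5)/36 + C

Factor the denominator: (t - 7)*(t + 2)*(t + 5).
Partial-fraction decomposition: 11/(36*(t + 5)) - 2/(27*(t + 2)) - 25/(108*(t - 7)).
Integrate each term: A/(t−a) contributes A·log|t−a|.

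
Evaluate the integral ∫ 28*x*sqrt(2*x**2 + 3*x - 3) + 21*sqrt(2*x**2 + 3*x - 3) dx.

14*(2*x**2 + 3*x - 3)**(3/2)/3 + C

Let u = 2*x**2 + 3*x - 3, so du = (4*x + 3) dx.
Rewriting, the integral becomes 7·∫ √u du = 7·(2/3)u^(3/2).
Substituting back, u = 2*x**2 + 3*x - 3.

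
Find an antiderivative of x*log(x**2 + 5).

x**2*log(x**2 + 5)/2 - x**2/2 + 5*log(x**2 + 5)/2 + C

Let u = x**2 + 5, so du = (2*x) dx.
The integral becomes (1/2)·∫ log(u) du; integrate by parts with u′=log(u), dv′=du.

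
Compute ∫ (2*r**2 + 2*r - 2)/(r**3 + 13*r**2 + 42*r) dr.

Factor the denominator: r*(r + 6)*(r + 7).
Partial-fraction decomposition: 82/(7*(r + 7)) - 29/(3*(r + 6)) - 1/(21*r).
Integrate each term: A/(r−a) contributes A·log|r−a|.

-log(r)/21 - 29*log(r + 6)/3 + 82*log(r + 7)/7 + C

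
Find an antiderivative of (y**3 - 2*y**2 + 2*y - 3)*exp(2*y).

(4*y**3 - 14*y**2 + 22*y - 23)*exp(2*y)/8 + C

Use integration by parts with u = y**3 - 2*y**2 + 2*y - 3, dv = exp(2*y) dy, so v = exp(2*y)/2.
Apply parts 3 times (tabular method): alternate signs, differentiate u down to 0, integrate dv up.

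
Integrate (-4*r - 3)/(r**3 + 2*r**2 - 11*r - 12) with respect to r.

Factor the denominator: (r - 3)*(r + 1)*(r + 4).
Partial-fraction decomposition: 13/(21*(r + 4)) - 1/(12*(r + 1)) - 15/(28*(r - 3)).
Integrate each term: A/(r−a) contributes A·log|r−a|.

-15*log(r - 3)/28 - log(r + 1)/12 + 13*log(r + 4)/21 + C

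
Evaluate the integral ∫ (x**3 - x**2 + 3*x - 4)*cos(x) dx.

Use integration by parts with u = x**3 - x**2 + 3*x - 4, dv = cos(x) dx, so v = sin(x).
Apply parts 3 times (tabular method): alternate signs, differentiate u down to 0, integrate dv up.

x**3*sin(x) - x**2*sin(x) + 3*x**2*cos(x) - 3*x*sin(x) - 2*x*cos(x) - 2*sin(x) - 3*cos(x) + C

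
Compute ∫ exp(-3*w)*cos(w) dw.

exp(-3*w)*sin(w)/10 - 3*exp(-3*w)*cos(w)/10 + C

Let I denote the integral. Integrate by parts with u = cos(w), dv = exp(-3*w) dw, so v = -exp(-3*w)/3: I = -exp(-3*w)*cos(w)/3 − (1/3)·∫ exp(-3*w)*sin(w) dw.
Apply parts again with u = sin(w), dv = exp(-3*w) dw: ∫ exp(-3*w)*sin(w) dw = -exp(-3*w)*sin(w)/3 + (1/3)·I. Substituting back brings back I: I = exp(-3*w)*sin(w)/9 - exp(-3*w)*cos(w)/3 − (1/9)·I.
Solving for I: (1 + 1/9)·I equals the remaining terms, so I = (9/10)·(exp(-3*w)*sin(w)/9 - exp(-3*w)*cos(w)/3).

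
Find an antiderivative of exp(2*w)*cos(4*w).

Let I denote the integral. Integrate by parts with u = cos(4*w), dv = exp(2*w) dw, so v = exp(2*w)/2: I = exp(2*w)*cos(4*w)/2 + 2·∫ exp(2*w)*sin(4*w) dw.
Apply parts again with u = sin(4*w), dv = exp(2*w) dw: ∫ exp(2*w)*sin(4*w) dw = exp(2*w)*sin(4*w)/2 − 2·I. Substituting back brings back I: I = exp(2*w)*sin(4*w) + exp(2*w)*cos(4*w)/2 − 4·I.
Solving for I: (1 + 4)·I equals the remaining terms, so I = (1/5)·(exp(2*w)*sin(4*w) + exp(2*w)*cos(4*w)/2).

exp(2*w)*sin(4*w)/5 + exp(2*w)*cos(4*w)/10 + C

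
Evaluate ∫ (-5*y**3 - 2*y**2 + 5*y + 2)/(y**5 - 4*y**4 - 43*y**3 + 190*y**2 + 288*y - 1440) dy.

Factor the denominator: (y - 5)*(y - 4)**2*(y + 3)*(y + 6).
Partial-fraction decomposition: 49/(165*(y + 6)) - 13/(147*(y + 3)) + 1753/(245*(y - 4)) + 33/(7*(y - 4)**2) - 81/(11*(y - 5)).
Integrate each term; A/(y−a) gives A·log|y−a|; A/(y−a)² gives −A/(y−a).

-81*log(y - 5)/11 + 1753*log(y - 4)/245 - 13*log(y + 3)/147 + 49*log(y + 6)/165 - 33/(7*y - 28) + C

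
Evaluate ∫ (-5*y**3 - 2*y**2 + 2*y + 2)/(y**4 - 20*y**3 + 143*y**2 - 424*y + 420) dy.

-1797*log(y - 7)/10 + 569*log(y - 6)/2 - 221*log(y - 5)/2 + 7*log(y - 2)/10 + C

Factor the denominator: (y - 7)*(y - 6)*(y - 5)*(y - 2).
Partial-fraction decomposition: 7/(10*(y - 2)) - 221/(2*(y - 5)) + 569/(2*(y - 6)) - 1797/(10*(y - 7)).
Integrate each term: A/(y−a) contributes A·log|y−a|.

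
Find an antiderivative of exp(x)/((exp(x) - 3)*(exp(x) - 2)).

log(exp(x) - 3) - log(exp(x) - 2) + C

Let u = e^x, du = e^x dx.
The integral becomes ∫ du/((u-3)(u-2)); decompose into partial fractions.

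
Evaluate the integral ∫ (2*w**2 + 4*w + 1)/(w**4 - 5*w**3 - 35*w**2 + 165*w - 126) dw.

Factor the denominator: (w - 7)*(w - 3)*(w - 1)*(w + 6).
Partial-fraction decomposition: -7/(117*(w + 6)) + 1/(12*(w - 1)) - 31/(72*(w - 3)) + 127/(312*(w - 7)).
Integrate each term: A/(w−a) contributes A·log|w−a|.

127*log(w - 7)/312 - 31*log(w - 3)/72 + log(w - 1)/12 - 7*log(w + 6)/117 + C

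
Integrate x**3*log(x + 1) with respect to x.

x**4*log(x + 1)/4 - x**4/16 + x**3/12 - x**2/8 + x/4 - log(x + 1)/4 + C

Use integration by parts with u = log(x + 1), dv = x**3 dx.
Then du = 1/(x + 1) dx and v = x**4/4.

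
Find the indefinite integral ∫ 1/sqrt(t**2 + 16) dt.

log(t + sqrt(t**2 + 16)) + C

Substitute t = 4·tan(θ), so dt = 4·sec(θ)^2 dθ and the radical becomes sqrt(t**2 + 16) = 4·sec(θ) by the Pythagorean identity.
Integrate the resulting trig expression in θ, then back-substitute tan(θ) = t/4, sec(θ) = sqrt(t**2 + 16)/4 (absorbing any constant into C).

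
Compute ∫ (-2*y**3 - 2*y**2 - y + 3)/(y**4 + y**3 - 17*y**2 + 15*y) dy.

Factor the denominator: y*(y - 3)*(y - 1)*(y + 5).
Partial-fraction decomposition: -13/(15*(y + 5)) + 1/(6*(y - 1)) - 3/(2*(y - 3)) + 1/(5*y).
Integrate each term: A/(y−a) contributes A·log|y−a|.

log(y)/5 - 3*log(y - 3)/2 + log(y - 1)/6 - 13*log(y + 5)/15 + C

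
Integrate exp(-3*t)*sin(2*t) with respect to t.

-3*exp(-3*t)*sin(2*t)/13 - 2*exp(-3*t)*cos(2*t)/13 + C

Let I denote the integral. Integrate by parts with u = sin(2*t), dv = exp(-3*t) dt, so v = -exp(-3*t)/3: I = -exp(-3*t)*sin(2*t)/3 + (2/3)·∫ exp(-3*t)*cos(2*t) dt.
Apply parts again with u = cos(2*t), dv = exp(-3*t) dt: ∫ exp(-3*t)*cos(2*t) dt = -exp(-3*t)*cos(2*t)/3 − (2/3)·I. Substituting back brings back I: I = -exp(-3*t)*sin(2*t)/3 - 2*exp(-3*t)*cos(2*t)/9 − (4/9)·I.
Solving for I: (1 + 4/9)·I equals the remaining terms, so I = (9/13)·(-exp(-3*t)*sin(2*t)/3 - 2*exp(-3*t)*cos(2*t)/9).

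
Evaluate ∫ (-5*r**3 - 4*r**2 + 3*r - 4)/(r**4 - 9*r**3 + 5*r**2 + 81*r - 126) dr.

Factor the denominator: (r - 7)*(r - 3)*(r - 2)*(r + 3).
Partial-fraction decomposition: -43/(150*(r + 3)) - 54/(25*(r - 2)) + 83/(12*(r - 3)) - 947/(100*(r - 7)).
Integrate each term: A/(r−a) contributes A·log|r−a|.

-947*log(r - 7)/100 + 83*log(r - 3)/12 - 54*log(r - 2)/25 - 43*log(r + 3)/150 + C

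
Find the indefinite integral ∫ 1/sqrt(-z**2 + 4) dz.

Substitute z = 2·sin(θ), so dz = 2·cos(θ) dθ and the radical becomes sqrt(-z**2 + 4) = 2·cos(θ) by the Pythagorean identity.
Integrate the resulting trig expression in θ, then back-substitute θ = asin(z/2), sin(θ) = z/2, cos(θ) = sqrt(-z**2 + 4)/2 (absorbing any constant into C).

asin(z/2) + C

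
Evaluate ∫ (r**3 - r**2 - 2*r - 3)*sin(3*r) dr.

-r**3*cos(3*r)/3 + r**2*sin(3*r)/3 + r**2*cos(3*r)/3 - 2*r*sin(3*r)/9 + 8*r*cos(3*r)/9 - 8*sin(3*r)/27 + 25*cos(3*r)/27 + C

Use integration by parts with u = r**3 - r**2 - 2*r - 3, dv = sin(3*r) dr, so v = -cos(3*r)/3.
Apply parts 3 times (tabular method): alternate signs, differentiate u down to 0, integrate dv up.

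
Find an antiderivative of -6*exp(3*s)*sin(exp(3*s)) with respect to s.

2*cos(exp(3*s)) + C

Let u = exp(3*s), so du = (3*exp(3*s)) ds.
Rewriting, the integral becomes -2·∫ sin(u) du = -2·-cos(u).
Substituting back, u = exp(3*s).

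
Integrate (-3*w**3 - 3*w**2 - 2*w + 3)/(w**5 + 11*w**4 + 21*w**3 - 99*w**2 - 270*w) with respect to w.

Factor the denominator: w*(w - 3)*(w + 3)*(w + 5)*(w + 6).
Partial-fraction decomposition: 185/(54*(w + 6)) - 313/(80*(w + 5)) + 7/(12*(w + 3)) - 37/(432*(w - 3)) - 1/(90*w).
Integrate each term: A/(w−a) contributes A·log|w−a|.

-log(w)/90 - 37*log(w - 3)/432 + 7*log(w + 3)/12 - 313*log(w + 5)/80 + 185*log(w + 6)/54 + C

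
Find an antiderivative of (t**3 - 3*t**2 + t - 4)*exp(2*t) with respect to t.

(4*t**3 - 18*t**2 + 22*t - 27)*exp(2*t)/8 + C

Use integration by parts with u = t**3 - 3*t**2 + t - 4, dv = exp(2*t) dt, so v = exp(2*t)/2.
Apply parts 3 times (tabular method): alternate signs, differentiate u down to 0, integrate dv up.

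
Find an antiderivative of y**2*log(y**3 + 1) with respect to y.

Let u = y**3 + 1, so du = (3*y**2) dy.
The integral becomes (1/3)·∫ log(u) du; integrate by parts with u′=log(u), dv′=du.

y**3*log(y**3 + 1)/3 - y**3/3 + log(y**3 + 1)/3 + C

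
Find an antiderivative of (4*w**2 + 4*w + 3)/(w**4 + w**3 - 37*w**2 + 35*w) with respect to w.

3*log(w)/35 + 41*log(w - 5)/80 - 11*log(w - 1)/32 - 57*log(w + 7)/224 + C

Factor the denominator: w*(w - 5)*(w - 1)*(w + 7).
Partial-fraction decomposition: -57/(224*(w + 7)) - 11/(32*(w - 1)) + 41/(80*(w - 5)) + 3/(35*w).
Integrate each term: A/(w−a) contributes A·log|w−a|.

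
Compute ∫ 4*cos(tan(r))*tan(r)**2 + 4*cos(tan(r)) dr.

4*sin(tan(r)) + C

Let u = tan(r), so du = (tan(r)**2 + 1) dr.
Rewriting, the integral becomes 4·∫ cos(u) du = 4·sin(u).
Substituting back, u = tan(r).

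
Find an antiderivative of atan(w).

Use integration by parts with u = arctan(w), dv = dw.
Then du = 1/(w**2 + 1) dw.

w*atan(w) - log(w**2 + 1)/2 + C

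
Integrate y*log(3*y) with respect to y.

Use integration by parts with u = log(3*y), dv = y dy.
Then du = 1/y dy and v = y**2/2.

y**2*(log(y) + log(3))/2 - y**2/4 + C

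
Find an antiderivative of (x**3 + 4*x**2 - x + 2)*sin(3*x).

-x**3*cos(3*x)/3 + x**2*sin(3*x)/3 - 4*x**2*cos(3*x)/3 + 8*x*sin(3*x)/9 + 5*x*cos(3*x)/9 - 5*sin(3*x)/27 - 10*cos(3*x)/27 + C

Use integration by parts with u = x**3 + 4*x**2 - x + 2, dv = sin(3*x) dx, so v = -cos(3*x)/3.
Apply parts 3 times (tabular method): alternate signs, differentiate u down to 0, integrate dv up.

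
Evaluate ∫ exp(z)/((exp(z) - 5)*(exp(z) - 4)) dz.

log(exp(z) - 5) - log(exp(z) - 4) + C

Let u = e^z, du = e^z dz.
The integral becomes ∫ du/((u-4)(u-5)); decompose into partial fractions.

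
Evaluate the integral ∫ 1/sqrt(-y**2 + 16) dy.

Substitute y = 4·sin(θ), so dy = 4·cos(θ) dθ and the radical becomes sqrt(-y**2 + 16) = 4·cos(θ) by the Pythagorean identity.
Integrate the resulting trig expression in θ, then back-substitute θ = asin(y/4), sin(θ) = y/4, cos(θ) = sqrt(-y**2 + 16)/4 (absorbing any constant into C).

asin(y/4) + C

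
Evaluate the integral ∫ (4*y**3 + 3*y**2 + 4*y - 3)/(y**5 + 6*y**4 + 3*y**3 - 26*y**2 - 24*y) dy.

log(y)/8 + 49*log(y - 2)/180 - 4*log(y + 1)/9 + 16*log(y + 3)/5 - 227*log(y + 4)/72 + C

Factor the denominator: y*(y - 2)*(y + 1)*(y + 3)*(y + 4).
Partial-fraction decomposition: -227/(72*(y + 4)) + 16/(5*(y + 3)) - 4/(9*(y + 1)) + 49/(180*(y - 2)) + 1/(8*y).
Integrate each term: A/(y−a) contributes A·log|y−a|.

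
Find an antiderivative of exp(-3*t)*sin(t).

Let I denote the integral. Integrate by parts with u = sin(t), dv = exp(-3*t) dt, so v = -exp(-3*t)/3: I = -exp(-3*t)*sin(t)/3 + (1/3)·∫ exp(-3*t)*cos(t) dt.
Apply parts again with u = cos(t), dv = exp(-3*t) dt: ∫ exp(-3*t)*cos(t) dt = -exp(-3*t)*cos(t)/3 − (1/3)·I. Substituting back brings back I: I = -exp(-3*t)*sin(t)/3 - exp(-3*t)*cos(t)/9 − (1/9)·I.
Solving for I: (1 + 1/9)·I equals the remaining terms, so I = (9/10)·(-exp(-3*t)*sin(t)/3 - exp(-3*t)*cos(t)/9).

-3*exp(-3*t)*sin(t)/10 - exp(-3*t)*cos(t)/10 + C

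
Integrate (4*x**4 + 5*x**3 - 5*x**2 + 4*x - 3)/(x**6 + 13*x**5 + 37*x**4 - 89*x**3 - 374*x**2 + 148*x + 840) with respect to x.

137777*log(x - 2)/1587600 - 7*log(x + 2)/240 - 129*log(x + 3)/200 + 1727*log(x + 5)/588 - 7613*log(x + 7)/3240 - 89/(1260*x - 2520) + C

Factor the denominator: (x - 2)**2*(x + 2)*(x + 3)*(x + 5)*(x + 7).
Partial-fraction decomposition: -7613/(3240*(x + 7)) + 1727/(588*(x + 5)) - 129/(200*(x + 3)) - 7/(240*(x + 2)) + 137777/(1587600*(x - 2)) + 89/(1260*(x - 2)**2).
Integrate each term; A/(x−a) gives A·log|x−a|; A/(x−a)² gives −A/(x−a).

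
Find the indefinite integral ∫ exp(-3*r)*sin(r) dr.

-3*exp(-3*r)*sin(r)/10 - exp(-3*r)*cos(r)/10 + C

Let I denote the integral. Integrate by parts with u = sin(r), dv = exp(-3*r) dr, so v = -exp(-3*r)/3: I = -exp(-3*r)*sin(r)/3 + (1/3)·∫ exp(-3*r)*cos(r) dr.
Apply parts again with u = cos(r), dv = exp(-3*r) dr: ∫ exp(-3*r)*cos(r) dr = -exp(-3*r)*cos(r)/3 − (1/3)·I. Substituting back brings back I: I = -exp(-3*r)*sin(r)/3 - exp(-3*r)*cos(r)/9 − (1/9)·I.
Solving for I: (1 + 1/9)·I equals the remaining terms, so I = (9/10)·(-exp(-3*r)*sin(r)/3 - exp(-3*r)*cos(r)/9).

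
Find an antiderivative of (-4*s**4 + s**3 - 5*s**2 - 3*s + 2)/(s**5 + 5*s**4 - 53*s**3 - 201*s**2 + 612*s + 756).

Factor the denominator: (s - 6)*(s - 3)*(s + 1)*(s + 6)*(s + 7).
Partial-fraction decomposition: -10169/(780*(s + 7)) + 278/(27*(s + 6)) - 1/(168*(s + 1)) + 349/(1080*(s - 3)) - 1291/(819*(s - 6)).
Integrate each term: A/(s−a) contributes A·log|s−a|.

-1291*log(s - 6)/819 + 349*log(s - 3)/1080 - log(s + 1)/168 + 278*log(s + 6)/27 - 10169*log(s + 7)/780 + C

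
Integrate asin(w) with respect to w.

w*asin(w) + sqrt(-w**2 + 1) + C

Use integration by parts with u = arcsin(w), dv = dw.
Then du = 1/sqrt(-w**2 + 1) dw.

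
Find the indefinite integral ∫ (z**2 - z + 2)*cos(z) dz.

z**2*sin(z) - z*sin(z) + 2*z*cos(z) - cos(z) + C

Use integration by parts with u = z**2 - z + 2, dv = cos(z) dz, so v = sin(z).
Apply parts 2 times (tabular method): alternate signs, differentiate u down to 0, integrate dv up.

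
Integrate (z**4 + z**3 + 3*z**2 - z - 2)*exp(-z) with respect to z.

Use integration by parts with u = z**4 + z**3 + 3*z**2 - z - 2, dv = exp(-z) dz, so v = -exp(-z).
Apply parts 4 times (tabular method): alternate signs, differentiate u down to 0, integrate dv up.

(-z**4 - 5*z**3 - 18*z**2 - 35*z - 33)*exp(-z) + C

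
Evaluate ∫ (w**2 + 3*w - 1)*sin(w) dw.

-w**2*cos(w) + 2*w*sin(w) - 3*w*cos(w) + 3*sin(w) + 3*cos(w) + C

Use integration by parts with u = w**2 + 3*w - 1, dv = sin(w) dw, so v = -cos(w).
Apply parts 2 times (tabular method): alternate signs, differentiate u down to 0, integrate dv up.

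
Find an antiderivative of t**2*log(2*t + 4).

t**3*log(2*t + 4)/3 - t**3/9 + t**2/3 - 4*t/3 + 8*log(t + 2)/3 + C

Use integration by parts with u = log(2*t + 4), dv = t**2 dt.
Then du = 2/(2*t + 4) dt and v = t**3/3.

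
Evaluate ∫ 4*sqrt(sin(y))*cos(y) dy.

8*sin(y)**(3/2)/3 + C

Let u = sin(y), so du = (cos(y)) dy.
Rewriting, the integral becomes 4·∫ √u du = 4·(2/3)u^(3/2).
Substituting back, u = sin(y).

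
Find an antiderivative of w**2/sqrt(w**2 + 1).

w*sqrt(w**2 + 1)/2 - log(w + sqrt(w**2 + 1))/2 + C

Substitute w = tan(θ), so dw = sec(θ)^2 dθ and the radical becomes sqrt(w**2 + 1) = sec(θ) by the Pythagorean identity.
Integrate the resulting trig expression in θ, then back-substitute tan(θ) = w, sec(θ) = sqrt(w**2 + 1) (absorbing any constant into C).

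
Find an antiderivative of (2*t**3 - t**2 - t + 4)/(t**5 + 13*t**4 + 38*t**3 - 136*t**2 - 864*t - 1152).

log(t - 4)/40 + 8*log(t + 3)/3 + 9*log(t + 4)/8 - 229*log(t + 6)/60 + 17/(2*t + 8) + C

Factor the denominator: (t - 4)*(t + 3)*(t + 4)**2*(t + 6).
Partial-fraction decomposition: -229/(60*(t + 6)) + 9/(8*(t + 4)) - 17/(2*(t + 4)**2) + 8/(3*(t + 3)) + 1/(40*(t - 4)).
Integrate each term; A/(t−a) gives A·log|t−a|; A/(t−a)² gives −A/(t−a).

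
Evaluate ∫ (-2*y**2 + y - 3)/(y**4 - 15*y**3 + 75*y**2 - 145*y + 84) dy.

-47*log(y - 7)/36 + 31*log(y - 4)/9 - 9*log(y - 3)/4 + log(y - 1)/9 + C

Factor the denominator: (y - 7)*(y - 4)*(y - 3)*(y - 1).
Partial-fraction decomposition: 1/(9*(y - 1)) - 9/(4*(y - 3)) + 31/(9*(y - 4)) - 47/(36*(y - 7)).
Integrate each term: A/(y−a) contributes A·log|y−a|.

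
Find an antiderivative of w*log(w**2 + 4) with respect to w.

Let u = w**2 + 4, so du = (2*w) dw.
The integral becomes (1/2)·∫ log(u) du; integrate by parts with u′=log(u), dv′=du.

w**2*log(w**2 + 4)/2 - w**2/2 + 2*log(w**2 + 4) + C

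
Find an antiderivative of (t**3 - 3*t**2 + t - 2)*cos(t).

Use integration by parts with u = t**3 - 3*t**2 + t - 2, dv = cos(t) dt, so v = sin(t).
Apply parts 3 times (tabular method): alternate signs, differentiate u down to 0, integrate dv up.

t**3*sin(t) - 3*t**2*sin(t) + 3*t**2*cos(t) - 5*t*sin(t) - 6*t*cos(t) + 4*sin(t) - 5*cos(t) + C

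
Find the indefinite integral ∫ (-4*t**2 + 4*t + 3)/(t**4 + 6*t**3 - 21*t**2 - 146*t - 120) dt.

-7*log(t - 5)/54 + log(t + 1)/18 - 77*log(t + 4)/54 + 3*log(t + 6)/2 + C

Factor the denominator: (t - 5)*(t + 1)*(t + 4)*(t + 6).
Partial-fraction decomposition: 3/(2*(t + 6)) - 77/(54*(t + 4)) + 1/(18*(t + 1)) - 7/(54*(t - 5)).
Integrate each term: A/(t−a) contributes A·log|t−a|.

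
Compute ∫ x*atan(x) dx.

Use integration by parts with u = arctan(x), dv = x dx.
Then du = 1/(x**2 + 1) dx.

x**2*atan(x)/2 - x/2 + atan(x)/2 + C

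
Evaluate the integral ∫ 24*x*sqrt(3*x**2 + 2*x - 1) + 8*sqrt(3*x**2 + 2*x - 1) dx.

8*(3*x**2 + 2*x - 1)**(3/2)/3 + C

Let u = 3*x**2 + 2*x - 1, so du = (6*x + 2) dx.
Rewriting, the integral becomes 4·∫ √u du = 4·(2/3)u^(3/2).
Substituting back, u = 3*x**2 + 2*x - 1.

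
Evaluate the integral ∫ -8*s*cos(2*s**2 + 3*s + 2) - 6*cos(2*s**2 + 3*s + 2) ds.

Let u = 2*s**2 + 3*s + 2, so du = (4*s + 3) ds.
Rewriting, the integral becomes -2·∫ cos(u) du = -2·sin(u).
Substituting back, u = 2*s**2 + 3*s + 2.

-2*sin(2*s**2 + 3*s + 2) + C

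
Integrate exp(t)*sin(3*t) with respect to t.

Let I denote the integral. Integrate by parts with u = sin(3*t), dv = exp(t) dt, so v = exp(t): I = exp(t)*sin(3*t) − 3·∫ exp(t)*cos(3*t) dt.
Apply parts again with u = cos(3*t), dv = exp(t) dt: ∫ exp(t)*cos(3*t) dt = exp(t)*cos(3*t) + 3·I. Substituting back brings back I: I = exp(t)*sin(3*t) - 3*exp(t)*cos(3*t) − 9·I.
Solving for I: (1 + 9)·I equals the remaining terms, so I = (1/10)·(exp(t)*sin(3*t) - 3*exp(t)*cos(3*t)).

exp(t)*sin(3*t)/10 - 3*exp(t)*cos(3*t)/10 + C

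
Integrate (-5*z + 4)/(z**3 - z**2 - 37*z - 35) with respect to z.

Factor the denominator: (z - 7)*(z + 1)*(z + 5).
Partial-fraction decomposition: 29/(48*(z + 5)) - 9/(32*(z + 1)) - 31/(96*(z - 7)).
Integrate each term: A/(z−a) contributes A·log|z−a|.

-31*log(z - 7)/96 - 9*log(z + 1)/32 + 29*log(z + 5)/48 + C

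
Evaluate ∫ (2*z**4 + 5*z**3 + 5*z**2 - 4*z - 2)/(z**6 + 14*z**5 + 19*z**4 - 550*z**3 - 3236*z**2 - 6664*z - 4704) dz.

34*log(z - 7)/819 + 431*log(z + 2)/3600 - 13*log(z + 4)/12 + 857*log(z + 6)/208 - 1679*log(z + 7)/525 + 1/(20*z + 40) + C

Factor the denominator: (z - 7)*(z + 2)**2*(z + 4)*(z + 6)*(z + 7).
Partial-fraction decomposition: -1679/(525*(z + 7)) + 857/(208*(z + 6)) - 13/(12*(z + 4)) + 431/(3600*(z + 2)) - 1/(20*(z + 2)**2) + 34/(819*(z - 7)).
Integrate each term; A/(z−a) gives A·log|z−a|; A/(z−a)² gives −A/(z−a).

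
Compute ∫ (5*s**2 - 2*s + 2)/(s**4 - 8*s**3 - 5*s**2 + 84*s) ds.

log(s)/42 + 233*log(s - 7)/210 - 37*log(s - 4)/42 - 53*log(s + 3)/210 + C

Factor the denominator: s*(s - 7)*(s - 4)*(s + 3).
Partial-fraction decomposition: -53/(210*(s + 3)) - 37/(42*(s - 4)) + 233/(210*(s - 7)) + 1/(42*s).
Integrate each term: A/(s−a) contributes A·log|s−a|.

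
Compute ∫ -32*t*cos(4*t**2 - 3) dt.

Let u = 4*t**2 - 3, so du = (8*t) dt.
Rewriting, the integral becomes -4·∫ cos(u) du = -4·sin(u).
Substituting back, u = 4*t**2 - 3.

-4*sin(4*t**2 - 3) + C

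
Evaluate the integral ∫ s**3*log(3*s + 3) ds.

Use integration by parts with u = log(3*s + 3), dv = s**3 ds.
Then du = 3/(3*s + 3) ds and v = s**4/4.

s**4*log(3*s + 3)/4 - s**4/16 + s**3/12 - s**2/8 + s/4 - log(s + 1)/4 + C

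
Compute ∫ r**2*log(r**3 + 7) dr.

Let u = r**3 + 7, so du = (3*r**2) dr.
The integral becomes (1/3)·∫ log(u) du; integrate by parts with u′=log(u), dv′=du.

r**3*log(r**3 + 7)/3 - r**3/3 + 7*log(r**3 + 7)/3 + C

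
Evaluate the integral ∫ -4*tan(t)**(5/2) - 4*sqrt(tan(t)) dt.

Let u = tan(t), so du = (tan(t)**2 + 1) dt.
Rewriting, the integral becomes -4·∫ √u du = -4·(2/3)u^(3/2).
Substituting back, u = tan(t).

-8*tan(t)**(3/2)/3 + C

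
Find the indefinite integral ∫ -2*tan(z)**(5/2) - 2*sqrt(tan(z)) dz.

-4*tan(z)**(3/2)/3 + C

Let u = tan(z), so du = (tan(z)**2 + 1) dz.
Rewriting, the integral becomes -2·∫ √u du = -2·(2/3)u^(3/2).
Substituting back, u = tan(z).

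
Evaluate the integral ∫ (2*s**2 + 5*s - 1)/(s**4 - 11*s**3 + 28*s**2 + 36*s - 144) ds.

Factor the denominator: (s - 6)*(s - 4)*(s - 3)*(s + 2).
Partial-fraction decomposition: 1/(80*(s + 2)) + 32/(15*(s - 3)) - 17/(4*(s - 4)) + 101/(48*(s - 6)).
Integrate each term: A/(s−a) contributes A·log|s−a|.

101*log(s - 6)/48 - 17*log(s - 4)/4 + 32*log(s - 3)/15 + log(s + 2)/80 + C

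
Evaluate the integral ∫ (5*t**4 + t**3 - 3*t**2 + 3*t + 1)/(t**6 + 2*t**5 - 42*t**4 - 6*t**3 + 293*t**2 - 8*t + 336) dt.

5*log(t - 4)/17 + 7*log(t + 3)/40 - 19*log(t + 7)/40 + log(t**2 + 1)/340 + 2*atan(t)/85 - 1/(t - 4) + C

Factor the denominator: (t - 4)**2*(t + 3)*(t + 7)*(t**2 + 1).
Partial-fraction decomposition: (t + 4)/(170*(t**2 + 1)) - 19/(40*(t + 7)) + 7/(40*(t + 3)) + 5/(17*(t - 4)) + (t - 4)**(-2).
Integrate each term; A/(t−a) gives A·log|t−a|; the (Bt+D)/(t²+p²) term gives a log and an atan.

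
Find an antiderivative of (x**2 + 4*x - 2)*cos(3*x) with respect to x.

x**2*sin(3*x)/3 + 4*x*sin(3*x)/3 + 2*x*cos(3*x)/9 - 20*sin(3*x)/27 + 4*cos(3*x)/9 + C

Use integration by parts with u = x**2 + 4*x - 2, dv = cos(3*x) dx, so v = sin(3*x)/3.
Apply parts 2 times (tabular method): alternate signs, differentiate u down to 0, integrate dv up.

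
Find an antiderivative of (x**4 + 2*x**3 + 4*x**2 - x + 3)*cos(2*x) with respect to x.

Use integration by parts with u = x**4 + 2*x**3 + 4*x**2 - x + 3, dv = cos(2*x) dx, so v = sin(2*x)/2.
Apply parts 4 times (tabular method): alternate signs, differentiate u down to 0, integrate dv up.

x**4*sin(2*x)/2 + x**3*sin(2*x) + x**3*cos(2*x) + x**2*sin(2*x)/2 + 3*x**2*cos(2*x)/2 - 2*x*sin(2*x) + x*cos(2*x)/2 + 5*sin(2*x)/4 - cos(2*x) + C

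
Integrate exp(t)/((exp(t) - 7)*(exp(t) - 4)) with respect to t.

log(exp(t) - 7)/3 - log(exp(t) - 4)/3 + C

Let u = e^t, du = e^t dt.
The integral becomes ∫ du/((u-7)(u-4)); decompose into partial fractions.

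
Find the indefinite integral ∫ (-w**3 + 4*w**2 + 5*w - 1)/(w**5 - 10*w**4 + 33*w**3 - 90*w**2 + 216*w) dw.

Factor the denominator: w*(w - 6)*(w - 4)*(w**2 + 9).
Partial-fraction decomposition: (121*w - 96)/(675*(w**2 + 9)) - 19/(200*(w - 4)) - 43/(540*(w - 6)) - 1/(216*w).
Integrate each term; A/(w−a) gives A·log|w−a|; the (Bw+D)/(w²+p²) term gives a log and an atan.

-log(w)/216 - 43*log(w - 6)/540 - 19*log(w - 4)/200 + 121*log(w**2 + 9)/1350 - 32*atan(w/3)/675 + C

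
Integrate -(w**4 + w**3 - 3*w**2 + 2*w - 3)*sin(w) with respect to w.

w**4*cos(w) - 4*w**3*sin(w) + w**3*cos(w) - 3*w**2*sin(w) - 15*w**2*cos(w) + 30*w*sin(w) - 4*w*cos(w) + 4*sin(w) + 27*cos(w) + C

Use integration by parts with u = w**4 + w**3 - 3*w**2 + 2*w - 3, dv = -sin(w) dw, so v = cos(w).
Apply parts 4 times (tabular method): alternate signs, differentiate u down to 0, integrate dv up.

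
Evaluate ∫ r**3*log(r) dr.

Use integration by parts with u = log(r), dv = r**3 dr.
Then du = 1/r dr and v = r**4/4.

r**4*log(r)/4 - r**4/16 + C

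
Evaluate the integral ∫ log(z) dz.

Use integration by parts with u = log(z), dv = dz.
Then du = 1/z dz and v = z.

z*log(z) - z + C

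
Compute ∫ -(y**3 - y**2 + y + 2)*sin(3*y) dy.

y**3*cos(3*y)/3 - y**2*sin(3*y)/3 - y**2*cos(3*y)/3 + 2*y*sin(3*y)/9 + y*cos(3*y)/9 - sin(3*y)/27 + 20*cos(3*y)/27 + C

Use integration by parts with u = y**3 - y**2 + y + 2, dv = -sin(3*y) dy, so v = cos(3*y)/3.
Apply parts 3 times (tabular method): alternate signs, differentiate u down to 0, integrate dv up.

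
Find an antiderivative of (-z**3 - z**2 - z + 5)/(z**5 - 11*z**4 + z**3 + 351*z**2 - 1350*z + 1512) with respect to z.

-197*log(z - 7)/312 + 79*log(z - 4)/30 - 1309*log(z - 3)/648 + 191*log(z + 6)/10530 + 17/(18*z - 54) + C

Factor the denominator: (z - 7)*(z - 4)*(z - 3)**2*(z + 6).
Partial-fraction decomposition: 191/(10530*(z + 6)) - 1309/(648*(z - 3)) - 17/(18*(z - 3)**2) + 79/(30*(z - 4)) - 197/(312*(z - 7)).
Integrate each term; A/(z−a) gives A·log|z−a|; A/(z−a)² gives −A/(z−a).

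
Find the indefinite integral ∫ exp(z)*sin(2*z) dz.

Let I denote the integral. Integrate by parts with u = sin(2*z), dv = exp(z) dz, so v = exp(z): I = exp(z)*sin(2*z) − 2·∫ exp(z)*cos(2*z) dz.
Apply parts again with u = cos(2*z), dv = exp(z) dz: ∫ exp(z)*cos(2*z) dz = exp(z)*cos(2*z) + 2·I. Substituting back brings back I: I = exp(z)*sin(2*z) - 2*exp(z)*cos(2*z) − 4·I.
Solving for I: (1 + 4)·I equals the remaining terms, so I = (1/5)·(exp(z)*sin(2*z) - 2*exp(z)*cos(2*z)).

exp(z)*sin(2*z)/5 - 2*exp(z)*cos(2*z)/5 + C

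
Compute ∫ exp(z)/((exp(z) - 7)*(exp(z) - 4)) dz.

Let u = e^z, du = e^z dz.
The integral becomes ∫ du/((u-7)(u-4)); decompose into partial fractions.

log(exp(z) - 7)/3 - log(exp(z) - 4)/3 + C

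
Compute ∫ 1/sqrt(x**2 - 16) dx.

Substitute x = 4·sec(θ), so dx = 4·sec(θ)*tan(θ) dθ and the radical becomes sqrt(x**2 - 16) = 4·tan(θ) by the Pythagorean identity.
Integrate the resulting trig expression in θ, then back-substitute sec(θ) = x/4, tan(θ) = sqrt(x**2 - 16)/4 (absorbing any constant into C).

log(x + sqrt(x**2 - 16)) + C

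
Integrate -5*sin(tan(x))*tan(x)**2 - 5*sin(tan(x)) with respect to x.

5*cos(tan(x)) + C

Let u = tan(x), so du = (tan(x)**2 + 1) dx.
Rewriting, the integral becomes -5·∫ sin(u) du = -5·-cos(u).
Substituting back, u = tan(x).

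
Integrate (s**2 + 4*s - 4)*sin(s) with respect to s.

-s**2*cos(s) + 2*s*sin(s) - 4*s*cos(s) + 4*sin(s) + 6*cos(s) + C

Use integration by parts with u = s**2 + 4*s - 4, dv = sin(s) ds, so v = -cos(s).
Apply parts 2 times (tabular method): alternate signs, differentiate u down to 0, integrate dv up.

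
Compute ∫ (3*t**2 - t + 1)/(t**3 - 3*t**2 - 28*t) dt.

-log(t)/28 + 141*log(t - 7)/77 + 53*log(t + 4)/44 + C

Factor the denominator: t*(t - 7)*(t + 4).
Partial-fraction decomposition: 53/(44*(t + 4)) + 141/(77*(t - 7)) - 1/(28*t).
Integrate each term: A/(t−a) contributes A·log|t−a|.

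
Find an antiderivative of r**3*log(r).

r**4*log(r)/4 - r**4/16 + C

Use integration by parts with u = log(r), dv = r**3 dr.
Then du = 1/r dr and v = r**4/4.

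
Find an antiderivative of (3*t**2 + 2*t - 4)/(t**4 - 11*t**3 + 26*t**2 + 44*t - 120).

29*log(t - 6)/8 - 27*log(t - 5)/7 + log(t - 2)/4 - log(t + 2)/56 + C

Factor the denominator: (t - 6)*(t - 5)*(t - 2)*(t + 2).
Partial-fraction decomposition: -1/(56*(t + 2)) + 1/(4*(t - 2)) - 27/(7*(t - 5)) + 29/(8*(t - 6)).
Integrate each term: A/(t−a) contributes A·log|t−a|.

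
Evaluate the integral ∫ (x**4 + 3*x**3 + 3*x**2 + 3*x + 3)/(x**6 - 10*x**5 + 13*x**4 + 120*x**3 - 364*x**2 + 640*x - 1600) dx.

Factor the denominator: (x - 5)**2*(x - 4)*(x + 4)*(x**2 + 4).
Partial-fraction decomposition: (119*x - 507)/(16820*(x**2 + 4)) - 103/(12960*(x + 4)) + 511/(160*(x - 4)) - 217502/(68121*(x - 5)) + 1093/(261*(x - 5)**2).
Integrate each term; A/(x−a) gives A·log|x−a|; the (Bx+D)/(x²+p²) term gives a log and an atan.

-217502*log(x - 5)/68121 + 511*log(x - 4)/160 - 103*log(x + 4)/12960 + 119*log(x**2 + 4)/33640 - 507*atan(x/2)/33640 - 1093/(261*x - 1305) + C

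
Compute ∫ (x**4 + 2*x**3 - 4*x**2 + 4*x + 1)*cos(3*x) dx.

x**4*sin(3*x)/3 + 2*x**3*sin(3*x)/3 + 4*x**3*cos(3*x)/9 - 16*x**2*sin(3*x)/9 + 2*x**2*cos(3*x)/3 + 8*x*sin(3*x)/9 - 32*x*cos(3*x)/27 + 59*sin(3*x)/81 + 8*cos(3*x)/27 + C

Use integration by parts with u = x**4 + 2*x**3 - 4*x**2 + 4*x + 1, dv = cos(3*x) dx, so v = sin(3*x)/3.
Apply parts 4 times (tabular method): alternate signs, differentiate u down to 0, integrate dv up.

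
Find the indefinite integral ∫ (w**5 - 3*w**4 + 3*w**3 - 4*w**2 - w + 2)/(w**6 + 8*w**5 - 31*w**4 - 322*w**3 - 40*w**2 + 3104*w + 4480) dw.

Factor the denominator: (w - 5)*(w - 4)*(w + 2)*(w + 4)**2*(w + 7).
Partial-fraction decomposition: 12613/(2970*(w + 7)) - 50419/(15552*(w + 4)) + 1021/(216*(w + 4)**2) - 29/(210*(w + 2)) - 191/(2112*(w - 4)) + 761/(3402*(w - 5)).
Integrate each term; A/(w−a) gives A·log|w−a|; A/(w−a)² gives −A/(w−a).

761*log(w - 5)/3402 - 191*log(w - 4)/2112 - 29*log(w + 2)/210 - 50419*log(w + 4)/15552 + 12613*log(w + 7)/2970 - 1021/(216*w + 864) + C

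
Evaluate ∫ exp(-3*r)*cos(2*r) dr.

2*exp(-3*r)*sin(2*r)/13 - 3*exp(-3*r)*cos(2*r)/13 + C

Let I denote the integral. Integrate by parts with u = cos(2*r), dv = exp(-3*r) dr, so v = -exp(-3*r)/3: I = -exp(-3*r)*cos(2*r)/3 − (2/3)·∫ exp(-3*r)*sin(2*r) dr.
Apply parts again with u = sin(2*r), dv = exp(-3*r) dr: ∫ exp(-3*r)*sin(2*r) dr = -exp(-3*r)*sin(2*r)/3 + (2/3)·I. Substituting back brings back I: I = 2*exp(-3*r)*sin(2*r)/9 - exp(-3*r)*cos(2*r)/3 − (4/9)·I.
Solving for I: (1 + 4/9)·I equals the remaining terms, so I = (9/13)·(2*exp(-3*r)*sin(2*r)/9 - exp(-3*r)*cos(2*r)/3).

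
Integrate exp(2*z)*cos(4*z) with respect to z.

Let I denote the integral. Integrate by parts with u = cos(4*z), dv = exp(2*z) dz, so v = exp(2*z)/2: I = exp(2*z)*cos(4*z)/2 + 2·∫ exp(2*z)*sin(4*z) dz.
Apply parts again with u = sin(4*z), dv = exp(2*z) dz: ∫ exp(2*z)*sin(4*z) dz = exp(2*z)*sin(4*z)/2 − 2·I. Substituting back brings back I: I = exp(2*z)*sin(4*z) + exp(2*z)*cos(4*z)/2 − 4·I.
Solving for I: (1 + 4)·I equals the remaining terms, so I = (1/5)·(exp(2*z)*sin(4*z) + exp(2*z)*cos(4*z)/2).

exp(2*z)*sin(4*z)/5 + exp(2*z)*cos(4*z)/10 + C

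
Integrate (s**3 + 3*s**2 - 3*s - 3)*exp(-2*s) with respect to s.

Use integration by parts with u = s**3 + 3*s**2 - 3*s - 3, dv = exp(-2*s) ds, so v = -exp(-2*s)/2.
Apply parts 3 times (tabular method): alternate signs, differentiate u down to 0, integrate dv up.

(-4*s**3 - 18*s**2 - 6*s + 9)*exp(-2*s)/8 + C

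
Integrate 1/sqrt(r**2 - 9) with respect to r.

Substitute r = 3·sec(θ), so dr = 3·sec(θ)*tan(θ) dθ and the radical becomes sqrt(r**2 - 9) = 3·tan(θ) by the Pythagorean identity.
Integrate the resulting trig expression in θ, then back-substitute sec(θ) = r/3, tan(θ) = sqrt(r**2 - 9)/3 (absorbing any constant into C).

log(r + sqrt(r**2 - 9)) + C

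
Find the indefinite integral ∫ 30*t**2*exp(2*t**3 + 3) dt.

Let u = 2*t**3 + 3, so du = (6*t**2) dt.
Rewriting, the integral becomes 5·∫ e^u du = 5·e^u.
Substituting back, u = 2*t**3 + 3.

5*exp(2*t**3 + 3) + C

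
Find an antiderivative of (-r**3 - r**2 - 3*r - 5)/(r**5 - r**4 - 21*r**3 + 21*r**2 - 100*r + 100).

Factor the denominator: (r - 5)*(r - 1)*(r + 5)*(r**2 + 4).
Partial-fraction decomposition: -1/(29*(r**2 + 4)) + 11/(174*(r + 5)) + 1/(12*(r - 1)) - 17/(116*(r - 5)).
Integrate each term; A/(r−a) gives A·log|r−a|; the (Br+D)/(r²+p²) term gives a log and an atan.

-17*log(r - 5)/116 + log(r - 1)/12 + 11*log(r + 5)/174 - atan(r/2)/58 + C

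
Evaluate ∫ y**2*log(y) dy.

y**3*log(y)/3 - y**3/9 + C

Use integration by parts with u = log(y), dv = y**2 dy.
Then du = 1/y dy and v = y**3/3.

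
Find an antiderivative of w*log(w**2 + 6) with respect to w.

w**2*log(w**2 + 6)/2 - w**2/2 + 3*log(w**2 + 6) + C

Let u = w**2 + 6, so du = (2*w) dw.
The integral becomes (1/2)·∫ log(u) du; integrate by parts with u′=log(u), dv′=du.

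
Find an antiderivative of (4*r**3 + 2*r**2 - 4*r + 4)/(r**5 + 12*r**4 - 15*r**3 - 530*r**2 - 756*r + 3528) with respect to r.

229*log(r - 6)/2028 - log(r - 2)/72 - 191*log(r + 6)/24 + 11954*log(r + 7)/1521 - 138/(13*r + 91) + C

Factor the denominator: (r - 6)*(r - 2)*(r + 6)*(r + 7)**2.
Partial-fraction decomposition: 11954/(1521*(r + 7)) + 138/(13*(r + 7)**2) - 191/(24*(r + 6)) - 1/(72*(r - 2)) + 229/(2028*(r - 6)).
Integrate each term; A/(r−a) gives A·log|r−a|; A/(r−a)² gives −A/(r−a).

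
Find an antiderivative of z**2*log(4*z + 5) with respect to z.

Use integration by parts with u = log(4*z + 5), dv = z**2 dz.
Then du = 4/(4*z + 5) dz and v = z**3/3.

z**3*log(4*z + 5)/3 - z**3/9 + 5*z**2/24 - 25*z/48 + 125*log(4*z + 5)/192 + C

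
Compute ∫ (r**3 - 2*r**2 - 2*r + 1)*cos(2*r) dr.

Use integration by parts with u = r**3 - 2*r**2 - 2*r + 1, dv = cos(2*r) dr, so v = sin(2*r)/2.
Apply parts 3 times (tabular method): alternate signs, differentiate u down to 0, integrate dv up.

r**3*sin(2*r)/2 - r**2*sin(2*r) + 3*r**2*cos(2*r)/4 - 7*r*sin(2*r)/4 - r*cos(2*r) + sin(2*r) - 7*cos(2*r)/8 + C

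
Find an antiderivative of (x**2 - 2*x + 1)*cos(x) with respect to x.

Use integration by parts with u = x**2 - 2*x + 1, dv = cos(x) dx, so v = sin(x).
Apply parts 2 times (tabular method): alternate signs, differentiate u down to 0, integrate dv up.

x**2*sin(x) - 2*x*sin(x) + 2*x*cos(x) - sin(x) - 2*cos(x) + C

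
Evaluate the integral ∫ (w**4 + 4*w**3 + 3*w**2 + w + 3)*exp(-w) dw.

(-w**4 - 8*w**3 - 27*w**2 - 55*w - 58)*exp(-w) + C

Use integration by parts with u = w**4 + 4*w**3 + 3*w**2 + w + 3, dv = exp(-w) dw, so v = -exp(-w).
Apply parts 4 times (tabular method): alternate signs, differentiate u down to 0, integrate dv up.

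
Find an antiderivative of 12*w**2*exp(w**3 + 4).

4*exp(w**3 + 4) + C

Let u = w**3 + 4, so du = (3*w**2) dw.
Rewriting, the integral becomes 4·∫ e^u du = 4·e^u.
Substituting back, u = w**3 + 4.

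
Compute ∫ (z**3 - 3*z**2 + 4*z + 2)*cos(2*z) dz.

Use integration by parts with u = z**3 - 3*z**2 + 4*z + 2, dv = cos(2*z) dz, so v = sin(2*z)/2.
Apply parts 3 times (tabular method): alternate signs, differentiate u down to 0, integrate dv up.

z**3*sin(2*z)/2 - 3*z**2*sin(2*z)/2 + 3*z**2*cos(2*z)/4 + 5*z*sin(2*z)/4 - 3*z*cos(2*z)/2 + 7*sin(2*z)/4 + 5*cos(2*z)/8 + C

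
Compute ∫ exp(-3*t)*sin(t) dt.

Let I denote the integral. Integrate by parts with u = sin(t), dv = exp(-3*t) dt, so v = -exp(-3*t)/3: I = -exp(-3*t)*sin(t)/3 + (1/3)·∫ exp(-3*t)*cos(t) dt.
Apply parts again with u = cos(t), dv = exp(-3*t) dt: ∫ exp(-3*t)*cos(t) dt = -exp(-3*t)*cos(t)/3 − (1/3)·I. Substituting back brings back I: I = -exp(-3*t)*sin(t)/3 - exp(-3*t)*cos(t)/9 − (1/9)·I.
Solving for I: (1 + 1/9)·I equals the remaining terms, so I = (9/10)·(-exp(-3*t)*sin(t)/3 - exp(-3*t)*cos(t)/9).

-3*exp(-3*t)*sin(t)/10 - exp(-3*t)*cos(t)/10 + C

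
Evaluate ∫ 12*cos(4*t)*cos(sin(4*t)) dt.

3*sin(sin(4*t)) + C

Let u = sin(4*t), so du = (4*cos(4*t)) dt.
Rewriting, the integral becomes 3·∫ cos(u) du = 3·sin(u).
Substituting back, u = sin(4*t).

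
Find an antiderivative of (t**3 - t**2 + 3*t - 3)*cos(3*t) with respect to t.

Use integration by parts with u = t**3 - t**2 + 3*t - 3, dv = cos(3*t) dt, so v = sin(3*t)/3.
Apply parts 3 times (tabular method): alternate signs, differentiate u down to 0, integrate dv up.

t**3*sin(3*t)/3 - t**2*sin(3*t)/3 + t**2*cos(3*t)/3 + 7*t*sin(3*t)/9 - 2*t*cos(3*t)/9 - 25*sin(3*t)/27 + 7*cos(3*t)/27 + C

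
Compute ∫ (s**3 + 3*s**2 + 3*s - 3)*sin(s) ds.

Use integration by parts with u = s**3 + 3*s**2 + 3*s - 3, dv = sin(s) ds, so v = -cos(s).
Apply parts 3 times (tabular method): alternate signs, differentiate u down to 0, integrate dv up.

-s**3*cos(s) + 3*s**2*sin(s) - 3*s**2*cos(s) + 6*s*sin(s) + 3*s*cos(s) - 3*sin(s) + 9*cos(s) + C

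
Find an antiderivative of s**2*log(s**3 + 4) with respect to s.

s**3*log(s**3 + 4)/3 - s**3/3 + 4*log(s**3 + 4)/3 + C

Let u = s**3 + 4, so du = (3*s**2) ds.
The integral becomes (1/3)·∫ log(u) du; integrate by parts with u′=log(u), dv′=du.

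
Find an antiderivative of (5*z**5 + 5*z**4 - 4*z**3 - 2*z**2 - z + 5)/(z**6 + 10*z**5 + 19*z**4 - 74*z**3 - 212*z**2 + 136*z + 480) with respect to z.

20929*log(z - 2)/50400 - 49*log(z + 2)/96 + 356*log(z + 3)/25 - 3607*log(z + 4)/72 + 860*log(z + 5)/21 - 29/(120*z - 240) + C

Factor the denominator: (z - 2)**2*(z + 2)*(z + 3)*(z + 4)*(z + 5).
Partial-fraction decomposition: 860/(21*(z + 5)) - 3607/(72*(z + 4)) + 356/(25*(z + 3)) - 49/(96*(z + 2)) + 20929/(50400*(z - 2)) + 29/(120*(z - 2)**2).
Integrate each term; A/(z−a) gives A·log|z−a|; A/(z−a)² gives −A/(z−a).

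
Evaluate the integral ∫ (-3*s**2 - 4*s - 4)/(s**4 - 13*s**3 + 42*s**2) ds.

-55*log(s)/441 - 179*log(s - 7)/49 + 34*log(s - 6)/9 + 2/(21*s) + C

Factor the denominator: s**2*(s - 7)*(s - 6).
Partial-fraction decomposition: 34/(9*(s - 6)) - 179/(49*(s - 7)) - 55/(441*s) - 2/(21*s**2).
Integrate each term; A/(s−a) gives A·log|s−a|; A/(s−a)² gives −A/(s−a).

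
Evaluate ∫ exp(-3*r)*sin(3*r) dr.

-exp(-3*r)*sin(3*r)/6 - exp(-3*r)*cos(3*r)/6 + C

Let I denote the integral. Integrate by parts with u = sin(3*r), dv = exp(-3*r) dr, so v = -exp(-3*r)/3: I = -exp(-3*r)*sin(3*r)/3 + ∫ exp(-3*r)*cos(3*r) dr.
Apply parts again with u = cos(3*r), dv = exp(-3*r) dr: ∫ exp(-3*r)*cos(3*r) dr = -exp(-3*r)*cos(3*r)/3 − I. Substituting back brings back I: I = -exp(-3*r)*sin(3*r)/3 - exp(-3*r)*cos(3*r)/3 − I.
Solving for I: (1 + 1)·I equals the remaining terms, so I = (1/2)·(-exp(-3*r)*sin(3*r)/3 - exp(-3*r)*cos(3*r)/3).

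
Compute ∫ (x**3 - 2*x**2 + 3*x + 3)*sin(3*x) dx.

Use integration by parts with u = x**3 - 2*x**2 + 3*x + 3, dv = sin(3*x) dx, so v = -cos(3*x)/3.
Apply parts 3 times (tabular method): alternate signs, differentiate u down to 0, integrate dv up.

-x**3*cos(3*x)/3 + x**2*sin(3*x)/3 + 2*x**2*cos(3*x)/3 - 4*x*sin(3*x)/9 - 7*x*cos(3*x)/9 + 7*sin(3*x)/27 - 31*cos(3*x)/27 + C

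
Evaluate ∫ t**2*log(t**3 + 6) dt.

Let u = t**3 + 6, so du = (3*t**2) dt.
The integral becomes (1/3)·∫ log(u) du; integrate by parts with u′=log(u), dv′=du.

t**3*log(t**3 + 6)/3 - t**3/3 + 2*log(t**3 + 6) + C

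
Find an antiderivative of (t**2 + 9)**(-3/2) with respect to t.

Substitute t = 3·tan(θ), so dt = 3·sec(θ)^2 dθ and the radical becomes sqrt(t**2 + 9) = 3·sec(θ) by the Pythagorean identity.
Integrate the resulting trig expression in θ, then back-substitute tan(θ) = t/3, sec(θ) = sqrt(t**2 + 9)/3 (absorbing any constant into C).

t/(9*sqrt(t**2 + 9)) + C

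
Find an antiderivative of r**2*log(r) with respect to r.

r**3*log(r)/3 - r**3/9 + C

Use integration by parts with u = log(r), dv = r**2 dr.
Then du = 1/r dr and v = r**3/3.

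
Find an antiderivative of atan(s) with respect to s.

s*atan(s) - log(s**2 + 1)/2 + C

Use integration by parts with u = arctan(s), dv = ds.
Then du = 1/(s**2 + 1) ds.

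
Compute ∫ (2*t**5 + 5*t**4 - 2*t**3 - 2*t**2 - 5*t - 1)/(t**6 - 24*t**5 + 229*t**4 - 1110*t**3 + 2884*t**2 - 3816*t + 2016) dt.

Factor the denominator: (t - 7)*(t - 6)*(t - 4)*(t - 3)*(t - 2)**2.
Partial-fraction decomposition: 9911/(800*(t - 2)) + 109/(40*(t - 2)**2) - 803/(12*(t - 3)) + 1049/(8*(t - 4)) - 21497/(96*(t - 6)) + 14933/(100*(t - 7)).
Integrate each term; A/(t−a) gives A·log|t−a|; A/(t−a)² gives −A/(t−a).

14933*log(t - 7)/100 - 21497*log(t - 6)/96 + 1049*log(t - 4)/8 - 803*log(t - 3)/12 + 9911*log(t - 2)/800 - 109/(40*t - 80) + C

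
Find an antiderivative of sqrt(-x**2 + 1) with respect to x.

Substitute x = sin(θ), so dx = cos(θ) dθ and the radical becomes sqrt(-x**2 + 1) = cos(θ) by the Pythagorean identity.
Integrate the resulting trig expression in θ, then back-substitute θ = asin(x), sin(θ) = x, cos(θ) = sqrt(-x**2 + 1) (absorbing any constant into C).

x*sqrt(-x**2 + 1)/2 + asin(x)/2 + C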